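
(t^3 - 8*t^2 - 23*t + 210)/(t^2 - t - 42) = (t^2 - t - 30)/(t + 6)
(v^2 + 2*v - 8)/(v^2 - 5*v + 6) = (v + 4)/(v - 3)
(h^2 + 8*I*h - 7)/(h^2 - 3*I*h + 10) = (h^2 + 8*I*h - 7)/(h^2 - 3*I*h + 10)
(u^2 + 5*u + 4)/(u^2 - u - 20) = (u + 1)/(u - 5)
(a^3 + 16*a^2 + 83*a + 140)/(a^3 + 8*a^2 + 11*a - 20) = (a + 7)/(a - 1)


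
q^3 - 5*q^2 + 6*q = q*(q - 3)*(q - 2)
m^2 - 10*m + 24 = (m - 6)*(m - 4)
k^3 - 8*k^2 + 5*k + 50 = (k - 5)^2*(k + 2)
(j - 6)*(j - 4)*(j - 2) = j^3 - 12*j^2 + 44*j - 48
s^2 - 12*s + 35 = (s - 7)*(s - 5)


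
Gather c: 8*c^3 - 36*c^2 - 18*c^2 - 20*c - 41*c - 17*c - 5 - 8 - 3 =8*c^3 - 54*c^2 - 78*c - 16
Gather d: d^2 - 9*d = d^2 - 9*d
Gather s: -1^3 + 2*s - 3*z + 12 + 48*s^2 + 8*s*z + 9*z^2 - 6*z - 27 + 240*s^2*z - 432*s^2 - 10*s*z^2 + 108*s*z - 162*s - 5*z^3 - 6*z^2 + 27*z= s^2*(240*z - 384) + s*(-10*z^2 + 116*z - 160) - 5*z^3 + 3*z^2 + 18*z - 16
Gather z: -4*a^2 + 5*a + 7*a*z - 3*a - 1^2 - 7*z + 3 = -4*a^2 + 2*a + z*(7*a - 7) + 2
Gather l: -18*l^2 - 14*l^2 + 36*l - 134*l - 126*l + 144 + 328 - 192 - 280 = -32*l^2 - 224*l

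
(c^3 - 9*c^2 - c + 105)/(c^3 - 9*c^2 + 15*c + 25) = (c^2 - 4*c - 21)/(c^2 - 4*c - 5)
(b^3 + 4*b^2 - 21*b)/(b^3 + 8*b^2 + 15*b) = (b^2 + 4*b - 21)/(b^2 + 8*b + 15)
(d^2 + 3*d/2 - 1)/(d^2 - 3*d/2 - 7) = (2*d - 1)/(2*d - 7)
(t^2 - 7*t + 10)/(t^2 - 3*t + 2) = (t - 5)/(t - 1)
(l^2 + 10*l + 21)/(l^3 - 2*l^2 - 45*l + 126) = (l + 3)/(l^2 - 9*l + 18)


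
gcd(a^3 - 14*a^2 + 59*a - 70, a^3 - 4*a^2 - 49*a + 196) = a - 7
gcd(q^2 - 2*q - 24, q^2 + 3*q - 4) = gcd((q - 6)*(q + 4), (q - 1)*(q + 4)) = q + 4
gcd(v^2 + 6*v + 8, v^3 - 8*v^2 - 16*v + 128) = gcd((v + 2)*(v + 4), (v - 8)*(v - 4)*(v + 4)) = v + 4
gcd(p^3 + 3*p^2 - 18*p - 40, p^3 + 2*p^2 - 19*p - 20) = p^2 + p - 20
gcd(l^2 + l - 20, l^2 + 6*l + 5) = l + 5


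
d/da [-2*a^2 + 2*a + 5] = 2 - 4*a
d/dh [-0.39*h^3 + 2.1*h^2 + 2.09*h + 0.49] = -1.17*h^2 + 4.2*h + 2.09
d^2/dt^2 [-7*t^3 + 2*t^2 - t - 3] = 4 - 42*t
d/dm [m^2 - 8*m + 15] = 2*m - 8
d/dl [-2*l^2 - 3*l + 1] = -4*l - 3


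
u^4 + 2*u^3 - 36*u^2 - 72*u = u*(u - 6)*(u + 2)*(u + 6)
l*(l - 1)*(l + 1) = l^3 - l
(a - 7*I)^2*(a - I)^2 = a^4 - 16*I*a^3 - 78*a^2 + 112*I*a + 49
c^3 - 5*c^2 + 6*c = c*(c - 3)*(c - 2)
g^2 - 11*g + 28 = (g - 7)*(g - 4)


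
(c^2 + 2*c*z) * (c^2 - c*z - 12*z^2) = c^4 + c^3*z - 14*c^2*z^2 - 24*c*z^3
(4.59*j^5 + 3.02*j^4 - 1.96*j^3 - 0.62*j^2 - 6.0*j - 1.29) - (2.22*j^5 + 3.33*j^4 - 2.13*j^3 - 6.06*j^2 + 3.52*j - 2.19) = 2.37*j^5 - 0.31*j^4 + 0.17*j^3 + 5.44*j^2 - 9.52*j + 0.9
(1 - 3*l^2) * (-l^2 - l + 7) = 3*l^4 + 3*l^3 - 22*l^2 - l + 7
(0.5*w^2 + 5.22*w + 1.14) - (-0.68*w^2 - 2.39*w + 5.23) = 1.18*w^2 + 7.61*w - 4.09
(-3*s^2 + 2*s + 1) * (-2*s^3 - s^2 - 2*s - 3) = 6*s^5 - s^4 + 2*s^3 + 4*s^2 - 8*s - 3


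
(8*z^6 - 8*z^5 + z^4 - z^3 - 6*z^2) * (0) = 0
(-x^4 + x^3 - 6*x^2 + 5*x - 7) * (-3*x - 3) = 3*x^5 + 15*x^3 + 3*x^2 + 6*x + 21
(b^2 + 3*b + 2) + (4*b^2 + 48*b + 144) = 5*b^2 + 51*b + 146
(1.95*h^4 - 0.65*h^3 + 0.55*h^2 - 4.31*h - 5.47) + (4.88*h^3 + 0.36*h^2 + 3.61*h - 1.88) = 1.95*h^4 + 4.23*h^3 + 0.91*h^2 - 0.7*h - 7.35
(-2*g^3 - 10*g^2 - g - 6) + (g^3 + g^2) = -g^3 - 9*g^2 - g - 6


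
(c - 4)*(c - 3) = c^2 - 7*c + 12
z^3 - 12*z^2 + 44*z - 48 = (z - 6)*(z - 4)*(z - 2)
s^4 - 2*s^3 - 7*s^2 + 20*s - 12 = (s - 2)^2*(s - 1)*(s + 3)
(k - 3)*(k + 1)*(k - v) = k^3 - k^2*v - 2*k^2 + 2*k*v - 3*k + 3*v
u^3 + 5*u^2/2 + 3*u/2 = u*(u + 1)*(u + 3/2)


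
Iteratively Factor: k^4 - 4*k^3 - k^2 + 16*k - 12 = (k - 2)*(k^3 - 2*k^2 - 5*k + 6) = (k - 2)*(k - 1)*(k^2 - k - 6) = (k - 3)*(k - 2)*(k - 1)*(k + 2)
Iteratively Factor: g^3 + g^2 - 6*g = (g + 3)*(g^2 - 2*g) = (g - 2)*(g + 3)*(g)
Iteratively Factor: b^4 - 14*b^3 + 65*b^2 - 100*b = (b)*(b^3 - 14*b^2 + 65*b - 100) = b*(b - 5)*(b^2 - 9*b + 20) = b*(b - 5)^2*(b - 4)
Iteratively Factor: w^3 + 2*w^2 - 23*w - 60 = (w + 3)*(w^2 - w - 20) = (w + 3)*(w + 4)*(w - 5)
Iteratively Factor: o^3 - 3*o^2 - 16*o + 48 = (o - 3)*(o^2 - 16) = (o - 4)*(o - 3)*(o + 4)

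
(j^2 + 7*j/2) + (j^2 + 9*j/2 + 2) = 2*j^2 + 8*j + 2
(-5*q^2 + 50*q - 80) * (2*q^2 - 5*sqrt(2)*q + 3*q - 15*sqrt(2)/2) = -10*q^4 + 25*sqrt(2)*q^3 + 85*q^3 - 425*sqrt(2)*q^2/2 - 10*q^2 - 240*q + 25*sqrt(2)*q + 600*sqrt(2)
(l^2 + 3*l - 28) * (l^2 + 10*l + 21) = l^4 + 13*l^3 + 23*l^2 - 217*l - 588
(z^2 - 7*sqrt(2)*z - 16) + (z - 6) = z^2 - 7*sqrt(2)*z + z - 22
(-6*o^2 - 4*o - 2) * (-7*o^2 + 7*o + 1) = 42*o^4 - 14*o^3 - 20*o^2 - 18*o - 2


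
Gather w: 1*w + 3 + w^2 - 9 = w^2 + w - 6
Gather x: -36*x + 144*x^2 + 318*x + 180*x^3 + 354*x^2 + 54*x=180*x^3 + 498*x^2 + 336*x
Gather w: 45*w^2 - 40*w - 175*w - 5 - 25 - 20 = 45*w^2 - 215*w - 50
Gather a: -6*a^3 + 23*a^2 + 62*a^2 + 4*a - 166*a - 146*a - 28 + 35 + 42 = -6*a^3 + 85*a^2 - 308*a + 49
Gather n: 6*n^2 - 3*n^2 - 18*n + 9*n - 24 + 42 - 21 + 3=3*n^2 - 9*n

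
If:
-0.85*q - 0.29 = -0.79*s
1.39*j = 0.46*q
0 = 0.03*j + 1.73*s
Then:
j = -0.11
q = -0.34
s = 0.00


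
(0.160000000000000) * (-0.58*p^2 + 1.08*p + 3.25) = -0.0928*p^2 + 0.1728*p + 0.52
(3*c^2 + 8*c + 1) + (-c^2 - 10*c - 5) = 2*c^2 - 2*c - 4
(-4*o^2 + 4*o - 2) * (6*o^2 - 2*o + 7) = -24*o^4 + 32*o^3 - 48*o^2 + 32*o - 14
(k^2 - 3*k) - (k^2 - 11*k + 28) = 8*k - 28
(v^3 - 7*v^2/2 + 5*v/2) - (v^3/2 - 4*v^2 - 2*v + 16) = v^3/2 + v^2/2 + 9*v/2 - 16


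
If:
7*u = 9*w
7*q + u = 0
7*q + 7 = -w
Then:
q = -9/2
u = 63/2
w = 49/2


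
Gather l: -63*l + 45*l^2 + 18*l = 45*l^2 - 45*l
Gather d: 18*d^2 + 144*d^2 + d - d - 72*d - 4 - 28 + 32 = 162*d^2 - 72*d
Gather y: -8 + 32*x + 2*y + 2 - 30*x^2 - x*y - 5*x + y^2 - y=-30*x^2 + 27*x + y^2 + y*(1 - x) - 6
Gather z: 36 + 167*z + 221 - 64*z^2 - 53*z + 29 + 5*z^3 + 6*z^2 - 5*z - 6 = 5*z^3 - 58*z^2 + 109*z + 280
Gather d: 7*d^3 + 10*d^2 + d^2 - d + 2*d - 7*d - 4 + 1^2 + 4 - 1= 7*d^3 + 11*d^2 - 6*d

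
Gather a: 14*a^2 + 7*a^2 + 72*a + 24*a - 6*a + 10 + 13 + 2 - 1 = 21*a^2 + 90*a + 24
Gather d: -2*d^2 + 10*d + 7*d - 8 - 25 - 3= -2*d^2 + 17*d - 36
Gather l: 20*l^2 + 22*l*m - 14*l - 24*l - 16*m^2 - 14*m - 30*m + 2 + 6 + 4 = 20*l^2 + l*(22*m - 38) - 16*m^2 - 44*m + 12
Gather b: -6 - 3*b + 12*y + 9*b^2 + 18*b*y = 9*b^2 + b*(18*y - 3) + 12*y - 6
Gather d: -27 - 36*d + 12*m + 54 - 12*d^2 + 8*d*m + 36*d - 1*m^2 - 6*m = -12*d^2 + 8*d*m - m^2 + 6*m + 27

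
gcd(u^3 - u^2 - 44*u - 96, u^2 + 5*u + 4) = u + 4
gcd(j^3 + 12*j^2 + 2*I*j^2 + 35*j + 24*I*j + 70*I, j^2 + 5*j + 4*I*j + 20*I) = j + 5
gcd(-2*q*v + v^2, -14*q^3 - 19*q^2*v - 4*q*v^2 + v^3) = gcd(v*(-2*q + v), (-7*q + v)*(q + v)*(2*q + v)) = 1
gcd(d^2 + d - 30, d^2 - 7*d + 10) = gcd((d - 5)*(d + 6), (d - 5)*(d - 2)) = d - 5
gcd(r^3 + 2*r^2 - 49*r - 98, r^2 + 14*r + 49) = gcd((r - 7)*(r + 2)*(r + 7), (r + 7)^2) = r + 7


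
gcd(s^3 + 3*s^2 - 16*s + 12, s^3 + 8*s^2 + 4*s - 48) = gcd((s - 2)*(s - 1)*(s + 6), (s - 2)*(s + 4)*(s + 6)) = s^2 + 4*s - 12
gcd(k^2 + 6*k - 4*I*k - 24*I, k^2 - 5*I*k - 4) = k - 4*I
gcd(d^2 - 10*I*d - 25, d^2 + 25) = d - 5*I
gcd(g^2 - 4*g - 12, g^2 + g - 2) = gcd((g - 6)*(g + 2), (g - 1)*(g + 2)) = g + 2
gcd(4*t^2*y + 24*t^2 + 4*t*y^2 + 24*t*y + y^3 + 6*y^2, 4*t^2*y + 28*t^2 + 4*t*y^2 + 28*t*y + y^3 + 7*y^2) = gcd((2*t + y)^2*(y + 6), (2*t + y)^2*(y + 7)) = 4*t^2 + 4*t*y + y^2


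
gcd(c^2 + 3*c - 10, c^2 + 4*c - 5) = c + 5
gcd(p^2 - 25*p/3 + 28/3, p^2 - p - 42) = p - 7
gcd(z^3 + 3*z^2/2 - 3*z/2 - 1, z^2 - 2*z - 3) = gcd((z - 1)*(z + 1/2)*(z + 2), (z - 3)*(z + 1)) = 1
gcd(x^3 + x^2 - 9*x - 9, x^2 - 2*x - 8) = 1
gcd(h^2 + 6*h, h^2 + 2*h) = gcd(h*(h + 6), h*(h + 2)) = h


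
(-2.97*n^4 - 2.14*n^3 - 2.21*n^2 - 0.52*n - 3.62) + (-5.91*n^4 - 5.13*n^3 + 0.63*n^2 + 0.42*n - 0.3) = -8.88*n^4 - 7.27*n^3 - 1.58*n^2 - 0.1*n - 3.92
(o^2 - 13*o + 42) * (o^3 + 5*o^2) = o^5 - 8*o^4 - 23*o^3 + 210*o^2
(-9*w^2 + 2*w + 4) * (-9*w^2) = 81*w^4 - 18*w^3 - 36*w^2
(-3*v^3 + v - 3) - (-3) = -3*v^3 + v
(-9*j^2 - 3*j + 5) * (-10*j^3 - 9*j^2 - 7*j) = 90*j^5 + 111*j^4 + 40*j^3 - 24*j^2 - 35*j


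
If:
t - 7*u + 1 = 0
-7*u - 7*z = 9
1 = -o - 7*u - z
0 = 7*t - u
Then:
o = -33/56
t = 1/48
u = 7/48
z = -481/336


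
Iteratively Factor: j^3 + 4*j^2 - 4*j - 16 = (j + 4)*(j^2 - 4) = (j + 2)*(j + 4)*(j - 2)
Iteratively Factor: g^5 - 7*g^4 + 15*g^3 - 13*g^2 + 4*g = (g)*(g^4 - 7*g^3 + 15*g^2 - 13*g + 4) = g*(g - 1)*(g^3 - 6*g^2 + 9*g - 4) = g*(g - 1)^2*(g^2 - 5*g + 4) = g*(g - 4)*(g - 1)^2*(g - 1)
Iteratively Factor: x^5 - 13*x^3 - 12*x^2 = (x)*(x^4 - 13*x^2 - 12*x) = x^2*(x^3 - 13*x - 12) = x^2*(x + 1)*(x^2 - x - 12) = x^2*(x - 4)*(x + 1)*(x + 3)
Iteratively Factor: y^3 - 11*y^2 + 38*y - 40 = (y - 5)*(y^2 - 6*y + 8) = (y - 5)*(y - 2)*(y - 4)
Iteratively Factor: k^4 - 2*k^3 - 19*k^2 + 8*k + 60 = (k + 3)*(k^3 - 5*k^2 - 4*k + 20) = (k - 2)*(k + 3)*(k^2 - 3*k - 10) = (k - 5)*(k - 2)*(k + 3)*(k + 2)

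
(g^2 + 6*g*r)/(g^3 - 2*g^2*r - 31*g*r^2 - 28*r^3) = g*(-g - 6*r)/(-g^3 + 2*g^2*r + 31*g*r^2 + 28*r^3)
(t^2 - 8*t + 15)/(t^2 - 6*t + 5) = (t - 3)/(t - 1)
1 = 1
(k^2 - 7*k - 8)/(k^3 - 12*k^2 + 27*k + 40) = 1/(k - 5)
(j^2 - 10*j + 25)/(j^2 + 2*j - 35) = (j - 5)/(j + 7)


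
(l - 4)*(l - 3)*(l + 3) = l^3 - 4*l^2 - 9*l + 36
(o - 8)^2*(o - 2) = o^3 - 18*o^2 + 96*o - 128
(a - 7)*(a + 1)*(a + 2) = a^3 - 4*a^2 - 19*a - 14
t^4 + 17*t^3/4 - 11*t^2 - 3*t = t*(t - 2)*(t + 1/4)*(t + 6)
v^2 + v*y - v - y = (v - 1)*(v + y)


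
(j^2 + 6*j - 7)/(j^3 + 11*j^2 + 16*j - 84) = (j - 1)/(j^2 + 4*j - 12)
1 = 1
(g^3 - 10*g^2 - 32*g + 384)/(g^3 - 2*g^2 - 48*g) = (g - 8)/g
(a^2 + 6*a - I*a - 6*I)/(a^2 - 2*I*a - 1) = (a + 6)/(a - I)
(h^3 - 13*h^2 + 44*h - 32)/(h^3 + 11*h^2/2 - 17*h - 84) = 2*(h^2 - 9*h + 8)/(2*h^2 + 19*h + 42)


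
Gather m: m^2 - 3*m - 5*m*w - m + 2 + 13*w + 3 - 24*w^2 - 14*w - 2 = m^2 + m*(-5*w - 4) - 24*w^2 - w + 3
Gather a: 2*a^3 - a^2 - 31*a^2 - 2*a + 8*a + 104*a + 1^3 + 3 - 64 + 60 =2*a^3 - 32*a^2 + 110*a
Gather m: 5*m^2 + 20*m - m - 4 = 5*m^2 + 19*m - 4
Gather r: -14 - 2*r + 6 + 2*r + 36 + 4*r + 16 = 4*r + 44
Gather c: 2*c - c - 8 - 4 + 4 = c - 8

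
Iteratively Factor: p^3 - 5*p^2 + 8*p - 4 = (p - 2)*(p^2 - 3*p + 2) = (p - 2)*(p - 1)*(p - 2)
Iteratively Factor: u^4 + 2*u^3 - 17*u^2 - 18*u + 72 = (u + 3)*(u^3 - u^2 - 14*u + 24) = (u - 3)*(u + 3)*(u^2 + 2*u - 8) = (u - 3)*(u - 2)*(u + 3)*(u + 4)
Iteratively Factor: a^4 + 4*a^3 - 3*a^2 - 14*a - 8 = (a + 1)*(a^3 + 3*a^2 - 6*a - 8) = (a + 1)^2*(a^2 + 2*a - 8) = (a + 1)^2*(a + 4)*(a - 2)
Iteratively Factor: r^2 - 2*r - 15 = (r + 3)*(r - 5)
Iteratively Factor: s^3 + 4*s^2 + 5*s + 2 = (s + 2)*(s^2 + 2*s + 1) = (s + 1)*(s + 2)*(s + 1)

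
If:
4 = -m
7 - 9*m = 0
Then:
No Solution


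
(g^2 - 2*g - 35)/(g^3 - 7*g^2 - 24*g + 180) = (g - 7)/(g^2 - 12*g + 36)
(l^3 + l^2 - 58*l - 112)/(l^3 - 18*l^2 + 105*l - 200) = (l^2 + 9*l + 14)/(l^2 - 10*l + 25)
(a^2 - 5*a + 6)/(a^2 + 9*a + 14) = (a^2 - 5*a + 6)/(a^2 + 9*a + 14)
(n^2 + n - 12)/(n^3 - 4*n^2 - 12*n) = (-n^2 - n + 12)/(n*(-n^2 + 4*n + 12))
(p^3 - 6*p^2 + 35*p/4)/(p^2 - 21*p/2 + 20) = p*(2*p - 7)/(2*(p - 8))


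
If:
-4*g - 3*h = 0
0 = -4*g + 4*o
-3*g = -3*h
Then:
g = 0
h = 0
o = 0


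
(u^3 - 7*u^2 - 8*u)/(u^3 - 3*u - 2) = u*(u - 8)/(u^2 - u - 2)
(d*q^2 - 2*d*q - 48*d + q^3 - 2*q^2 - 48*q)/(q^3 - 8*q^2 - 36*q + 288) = (d + q)/(q - 6)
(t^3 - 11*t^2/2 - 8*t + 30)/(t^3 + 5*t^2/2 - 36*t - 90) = (t - 2)/(t + 6)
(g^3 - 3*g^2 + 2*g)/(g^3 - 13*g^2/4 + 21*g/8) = 8*(g^2 - 3*g + 2)/(8*g^2 - 26*g + 21)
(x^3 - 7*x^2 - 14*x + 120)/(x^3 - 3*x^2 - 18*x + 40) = (x - 6)/(x - 2)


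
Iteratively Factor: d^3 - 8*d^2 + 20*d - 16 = (d - 4)*(d^2 - 4*d + 4) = (d - 4)*(d - 2)*(d - 2)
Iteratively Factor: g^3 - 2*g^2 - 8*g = (g - 4)*(g^2 + 2*g) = g*(g - 4)*(g + 2)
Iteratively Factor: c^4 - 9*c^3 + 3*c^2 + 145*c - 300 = (c - 5)*(c^3 - 4*c^2 - 17*c + 60) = (c - 5)*(c - 3)*(c^2 - c - 20) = (c - 5)*(c - 3)*(c + 4)*(c - 5)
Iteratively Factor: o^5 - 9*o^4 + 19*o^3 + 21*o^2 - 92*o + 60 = (o + 2)*(o^4 - 11*o^3 + 41*o^2 - 61*o + 30) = (o - 2)*(o + 2)*(o^3 - 9*o^2 + 23*o - 15) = (o - 2)*(o - 1)*(o + 2)*(o^2 - 8*o + 15) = (o - 3)*(o - 2)*(o - 1)*(o + 2)*(o - 5)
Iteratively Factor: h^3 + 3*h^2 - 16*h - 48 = (h + 4)*(h^2 - h - 12) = (h - 4)*(h + 4)*(h + 3)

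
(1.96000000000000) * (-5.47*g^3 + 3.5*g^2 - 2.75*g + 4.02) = -10.7212*g^3 + 6.86*g^2 - 5.39*g + 7.8792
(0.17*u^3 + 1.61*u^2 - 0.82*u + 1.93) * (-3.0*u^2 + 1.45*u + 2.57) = -0.51*u^5 - 4.5835*u^4 + 5.2314*u^3 - 2.8413*u^2 + 0.6911*u + 4.9601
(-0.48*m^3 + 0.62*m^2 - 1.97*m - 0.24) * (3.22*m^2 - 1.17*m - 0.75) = -1.5456*m^5 + 2.558*m^4 - 6.7088*m^3 + 1.0671*m^2 + 1.7583*m + 0.18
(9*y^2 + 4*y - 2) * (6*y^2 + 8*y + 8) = 54*y^4 + 96*y^3 + 92*y^2 + 16*y - 16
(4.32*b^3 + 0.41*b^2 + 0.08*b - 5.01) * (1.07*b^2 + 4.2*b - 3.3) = 4.6224*b^5 + 18.5827*b^4 - 12.4484*b^3 - 6.3777*b^2 - 21.306*b + 16.533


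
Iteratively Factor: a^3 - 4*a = (a - 2)*(a^2 + 2*a) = (a - 2)*(a + 2)*(a)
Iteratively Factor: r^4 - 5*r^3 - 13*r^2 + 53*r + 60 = (r - 4)*(r^3 - r^2 - 17*r - 15) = (r - 4)*(r + 3)*(r^2 - 4*r - 5) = (r - 5)*(r - 4)*(r + 3)*(r + 1)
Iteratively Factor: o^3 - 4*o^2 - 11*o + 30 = (o + 3)*(o^2 - 7*o + 10) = (o - 5)*(o + 3)*(o - 2)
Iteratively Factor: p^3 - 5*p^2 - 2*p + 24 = (p + 2)*(p^2 - 7*p + 12) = (p - 3)*(p + 2)*(p - 4)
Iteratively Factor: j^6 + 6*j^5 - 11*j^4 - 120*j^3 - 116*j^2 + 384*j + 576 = (j - 2)*(j^5 + 8*j^4 + 5*j^3 - 110*j^2 - 336*j - 288) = (j - 2)*(j + 3)*(j^4 + 5*j^3 - 10*j^2 - 80*j - 96) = (j - 2)*(j + 2)*(j + 3)*(j^3 + 3*j^2 - 16*j - 48) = (j - 2)*(j + 2)*(j + 3)*(j + 4)*(j^2 - j - 12) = (j - 4)*(j - 2)*(j + 2)*(j + 3)*(j + 4)*(j + 3)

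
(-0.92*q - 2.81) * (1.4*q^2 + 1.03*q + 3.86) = -1.288*q^3 - 4.8816*q^2 - 6.4455*q - 10.8466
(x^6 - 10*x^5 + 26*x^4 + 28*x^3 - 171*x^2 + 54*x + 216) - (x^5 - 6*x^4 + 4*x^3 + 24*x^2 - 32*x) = x^6 - 11*x^5 + 32*x^4 + 24*x^3 - 195*x^2 + 86*x + 216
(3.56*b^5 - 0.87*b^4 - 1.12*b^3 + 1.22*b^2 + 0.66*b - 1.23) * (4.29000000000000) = 15.2724*b^5 - 3.7323*b^4 - 4.8048*b^3 + 5.2338*b^2 + 2.8314*b - 5.2767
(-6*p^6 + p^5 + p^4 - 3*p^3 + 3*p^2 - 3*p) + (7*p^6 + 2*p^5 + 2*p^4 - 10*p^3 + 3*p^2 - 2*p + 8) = p^6 + 3*p^5 + 3*p^4 - 13*p^3 + 6*p^2 - 5*p + 8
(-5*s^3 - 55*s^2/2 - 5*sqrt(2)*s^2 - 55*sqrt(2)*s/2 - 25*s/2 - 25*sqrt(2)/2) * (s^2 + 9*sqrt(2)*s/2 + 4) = -5*s^5 - 55*sqrt(2)*s^4/2 - 55*s^4/2 - 605*sqrt(2)*s^3/4 - 155*s^3/2 - 715*s^2/2 - 355*sqrt(2)*s^2/4 - 325*s/2 - 110*sqrt(2)*s - 50*sqrt(2)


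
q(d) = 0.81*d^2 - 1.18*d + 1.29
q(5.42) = 18.69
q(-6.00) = 37.53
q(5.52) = 19.46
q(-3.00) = 12.12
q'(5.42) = 7.60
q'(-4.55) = -8.55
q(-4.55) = 23.43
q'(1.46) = 1.19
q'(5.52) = 7.76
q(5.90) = 22.52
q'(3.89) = 5.12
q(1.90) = 1.97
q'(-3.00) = -6.04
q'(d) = 1.62*d - 1.18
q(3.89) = 8.96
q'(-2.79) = -5.70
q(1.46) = 1.29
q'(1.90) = 1.90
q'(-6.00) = -10.90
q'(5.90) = 8.38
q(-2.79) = 10.89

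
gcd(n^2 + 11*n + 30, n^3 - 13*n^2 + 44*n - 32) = 1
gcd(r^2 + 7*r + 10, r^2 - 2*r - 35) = r + 5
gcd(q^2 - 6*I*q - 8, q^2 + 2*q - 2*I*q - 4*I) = q - 2*I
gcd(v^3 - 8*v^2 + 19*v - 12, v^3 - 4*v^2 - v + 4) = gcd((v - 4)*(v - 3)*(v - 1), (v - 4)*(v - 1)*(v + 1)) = v^2 - 5*v + 4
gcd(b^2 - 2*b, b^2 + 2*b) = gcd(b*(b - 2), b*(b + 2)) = b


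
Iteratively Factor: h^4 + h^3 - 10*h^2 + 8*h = (h - 2)*(h^3 + 3*h^2 - 4*h) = (h - 2)*(h - 1)*(h^2 + 4*h) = (h - 2)*(h - 1)*(h + 4)*(h)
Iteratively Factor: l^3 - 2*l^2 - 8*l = (l - 4)*(l^2 + 2*l) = (l - 4)*(l + 2)*(l)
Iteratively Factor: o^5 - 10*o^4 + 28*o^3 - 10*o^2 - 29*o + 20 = (o - 1)*(o^4 - 9*o^3 + 19*o^2 + 9*o - 20) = (o - 1)*(o + 1)*(o^3 - 10*o^2 + 29*o - 20) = (o - 1)^2*(o + 1)*(o^2 - 9*o + 20) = (o - 5)*(o - 1)^2*(o + 1)*(o - 4)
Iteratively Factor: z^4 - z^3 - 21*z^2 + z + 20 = (z - 5)*(z^3 + 4*z^2 - z - 4) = (z - 5)*(z + 4)*(z^2 - 1) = (z - 5)*(z - 1)*(z + 4)*(z + 1)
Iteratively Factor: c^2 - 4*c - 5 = (c - 5)*(c + 1)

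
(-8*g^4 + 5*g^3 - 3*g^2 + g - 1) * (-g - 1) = 8*g^5 + 3*g^4 - 2*g^3 + 2*g^2 + 1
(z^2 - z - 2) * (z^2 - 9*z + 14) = z^4 - 10*z^3 + 21*z^2 + 4*z - 28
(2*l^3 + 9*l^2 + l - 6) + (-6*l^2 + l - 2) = 2*l^3 + 3*l^2 + 2*l - 8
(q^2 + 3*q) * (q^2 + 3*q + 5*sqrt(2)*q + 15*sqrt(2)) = q^4 + 6*q^3 + 5*sqrt(2)*q^3 + 9*q^2 + 30*sqrt(2)*q^2 + 45*sqrt(2)*q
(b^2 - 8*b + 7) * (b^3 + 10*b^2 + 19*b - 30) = b^5 + 2*b^4 - 54*b^3 - 112*b^2 + 373*b - 210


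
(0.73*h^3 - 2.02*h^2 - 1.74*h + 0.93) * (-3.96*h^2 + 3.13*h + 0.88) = -2.8908*h^5 + 10.2841*h^4 + 1.2102*h^3 - 10.9066*h^2 + 1.3797*h + 0.8184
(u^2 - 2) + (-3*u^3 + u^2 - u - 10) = -3*u^3 + 2*u^2 - u - 12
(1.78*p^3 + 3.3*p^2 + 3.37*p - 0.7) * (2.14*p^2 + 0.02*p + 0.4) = 3.8092*p^5 + 7.0976*p^4 + 7.9898*p^3 - 0.1106*p^2 + 1.334*p - 0.28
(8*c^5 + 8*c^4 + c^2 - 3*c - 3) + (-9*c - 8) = 8*c^5 + 8*c^4 + c^2 - 12*c - 11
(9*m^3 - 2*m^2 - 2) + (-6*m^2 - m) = 9*m^3 - 8*m^2 - m - 2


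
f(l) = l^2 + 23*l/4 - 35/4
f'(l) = 2*l + 23/4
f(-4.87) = -13.04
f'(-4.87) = -3.99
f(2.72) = 14.29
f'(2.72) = 11.19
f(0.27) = -7.12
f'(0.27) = 6.29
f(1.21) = -0.33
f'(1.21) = 8.17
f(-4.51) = -14.34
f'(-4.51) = -3.27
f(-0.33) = -10.54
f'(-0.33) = 5.09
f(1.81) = 4.93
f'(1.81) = 9.37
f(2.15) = 8.24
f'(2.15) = 10.05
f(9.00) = 124.00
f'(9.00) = 23.75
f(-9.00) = 20.50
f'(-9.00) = -12.25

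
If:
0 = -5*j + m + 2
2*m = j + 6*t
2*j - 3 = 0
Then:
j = 3/2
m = 11/2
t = 19/12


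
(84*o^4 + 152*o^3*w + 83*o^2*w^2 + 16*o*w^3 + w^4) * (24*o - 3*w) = 2016*o^5 + 3396*o^4*w + 1536*o^3*w^2 + 135*o^2*w^3 - 24*o*w^4 - 3*w^5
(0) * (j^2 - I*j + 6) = 0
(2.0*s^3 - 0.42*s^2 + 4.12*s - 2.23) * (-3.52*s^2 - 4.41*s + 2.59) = -7.04*s^5 - 7.3416*s^4 - 7.4702*s^3 - 11.4074*s^2 + 20.5051*s - 5.7757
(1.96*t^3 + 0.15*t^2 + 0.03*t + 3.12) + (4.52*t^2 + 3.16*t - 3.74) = 1.96*t^3 + 4.67*t^2 + 3.19*t - 0.62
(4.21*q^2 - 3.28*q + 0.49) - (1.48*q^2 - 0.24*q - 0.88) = 2.73*q^2 - 3.04*q + 1.37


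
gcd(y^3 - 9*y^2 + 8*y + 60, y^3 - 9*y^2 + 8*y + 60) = y^3 - 9*y^2 + 8*y + 60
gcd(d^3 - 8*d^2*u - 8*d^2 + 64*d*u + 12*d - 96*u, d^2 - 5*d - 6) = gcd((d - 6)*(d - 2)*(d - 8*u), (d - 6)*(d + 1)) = d - 6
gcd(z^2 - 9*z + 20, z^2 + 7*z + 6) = 1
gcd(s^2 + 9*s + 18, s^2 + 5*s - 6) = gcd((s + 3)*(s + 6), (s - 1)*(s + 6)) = s + 6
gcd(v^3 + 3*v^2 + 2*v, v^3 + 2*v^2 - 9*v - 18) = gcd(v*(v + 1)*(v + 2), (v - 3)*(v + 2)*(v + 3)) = v + 2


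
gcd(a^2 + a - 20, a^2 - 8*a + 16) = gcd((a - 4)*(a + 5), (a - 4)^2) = a - 4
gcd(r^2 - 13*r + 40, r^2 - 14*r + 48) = r - 8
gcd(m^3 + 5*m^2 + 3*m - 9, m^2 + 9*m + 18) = m + 3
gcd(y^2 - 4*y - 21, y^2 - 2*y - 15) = y + 3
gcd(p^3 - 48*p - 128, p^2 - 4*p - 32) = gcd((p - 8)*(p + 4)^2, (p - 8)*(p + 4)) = p^2 - 4*p - 32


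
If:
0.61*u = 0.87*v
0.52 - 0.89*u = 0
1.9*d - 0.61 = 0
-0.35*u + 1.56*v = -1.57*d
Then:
No Solution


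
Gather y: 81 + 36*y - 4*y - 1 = 32*y + 80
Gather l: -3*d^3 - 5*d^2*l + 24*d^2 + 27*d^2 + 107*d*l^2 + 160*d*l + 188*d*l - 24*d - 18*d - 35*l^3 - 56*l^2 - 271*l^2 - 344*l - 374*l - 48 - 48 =-3*d^3 + 51*d^2 - 42*d - 35*l^3 + l^2*(107*d - 327) + l*(-5*d^2 + 348*d - 718) - 96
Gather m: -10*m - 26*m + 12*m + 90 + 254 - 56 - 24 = 264 - 24*m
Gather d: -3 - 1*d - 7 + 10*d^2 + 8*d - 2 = 10*d^2 + 7*d - 12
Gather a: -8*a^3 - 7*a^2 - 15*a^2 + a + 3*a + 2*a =-8*a^3 - 22*a^2 + 6*a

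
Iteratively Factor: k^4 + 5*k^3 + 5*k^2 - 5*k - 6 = (k + 1)*(k^3 + 4*k^2 + k - 6) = (k + 1)*(k + 3)*(k^2 + k - 2) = (k - 1)*(k + 1)*(k + 3)*(k + 2)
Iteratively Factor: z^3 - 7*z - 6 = (z + 2)*(z^2 - 2*z - 3) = (z + 1)*(z + 2)*(z - 3)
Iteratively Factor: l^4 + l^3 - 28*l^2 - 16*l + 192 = (l - 3)*(l^3 + 4*l^2 - 16*l - 64) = (l - 3)*(l + 4)*(l^2 - 16) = (l - 3)*(l + 4)^2*(l - 4)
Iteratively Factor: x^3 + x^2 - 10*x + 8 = (x + 4)*(x^2 - 3*x + 2) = (x - 1)*(x + 4)*(x - 2)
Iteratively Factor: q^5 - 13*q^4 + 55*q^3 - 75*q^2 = (q - 5)*(q^4 - 8*q^3 + 15*q^2) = (q - 5)^2*(q^3 - 3*q^2) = q*(q - 5)^2*(q^2 - 3*q) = q*(q - 5)^2*(q - 3)*(q)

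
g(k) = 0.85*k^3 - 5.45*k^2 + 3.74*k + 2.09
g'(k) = 2.55*k^2 - 10.9*k + 3.74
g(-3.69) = -128.63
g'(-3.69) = 78.68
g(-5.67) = -349.27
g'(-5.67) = 147.52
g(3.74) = -15.69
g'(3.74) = -1.36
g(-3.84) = -140.76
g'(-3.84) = 83.20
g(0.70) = 2.33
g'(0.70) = -2.64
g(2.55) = -9.72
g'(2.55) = -7.47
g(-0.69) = -3.36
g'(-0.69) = 12.48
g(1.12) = 0.64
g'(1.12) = -5.27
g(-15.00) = -4149.01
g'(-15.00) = 740.99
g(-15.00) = -4149.01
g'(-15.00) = 740.99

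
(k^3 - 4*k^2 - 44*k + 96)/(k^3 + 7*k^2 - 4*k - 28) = (k^2 - 2*k - 48)/(k^2 + 9*k + 14)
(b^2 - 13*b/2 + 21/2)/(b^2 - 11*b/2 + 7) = (b - 3)/(b - 2)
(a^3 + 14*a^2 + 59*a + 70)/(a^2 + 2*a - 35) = (a^2 + 7*a + 10)/(a - 5)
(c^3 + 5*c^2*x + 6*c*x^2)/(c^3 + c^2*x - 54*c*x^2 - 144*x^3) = c*(-c - 2*x)/(-c^2 + 2*c*x + 48*x^2)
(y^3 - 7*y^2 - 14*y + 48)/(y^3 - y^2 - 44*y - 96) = (y - 2)/(y + 4)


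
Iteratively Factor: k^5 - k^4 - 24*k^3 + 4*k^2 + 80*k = (k - 5)*(k^4 + 4*k^3 - 4*k^2 - 16*k) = (k - 5)*(k + 2)*(k^3 + 2*k^2 - 8*k) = (k - 5)*(k - 2)*(k + 2)*(k^2 + 4*k) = k*(k - 5)*(k - 2)*(k + 2)*(k + 4)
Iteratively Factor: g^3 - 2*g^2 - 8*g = (g + 2)*(g^2 - 4*g) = (g - 4)*(g + 2)*(g)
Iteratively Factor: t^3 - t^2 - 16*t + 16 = (t - 4)*(t^2 + 3*t - 4) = (t - 4)*(t + 4)*(t - 1)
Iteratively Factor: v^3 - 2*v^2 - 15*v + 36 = (v + 4)*(v^2 - 6*v + 9) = (v - 3)*(v + 4)*(v - 3)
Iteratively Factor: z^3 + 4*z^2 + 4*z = (z + 2)*(z^2 + 2*z) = z*(z + 2)*(z + 2)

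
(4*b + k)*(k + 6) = 4*b*k + 24*b + k^2 + 6*k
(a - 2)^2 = a^2 - 4*a + 4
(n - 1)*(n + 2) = n^2 + n - 2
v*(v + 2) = v^2 + 2*v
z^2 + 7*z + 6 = (z + 1)*(z + 6)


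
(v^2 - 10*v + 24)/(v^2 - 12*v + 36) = (v - 4)/(v - 6)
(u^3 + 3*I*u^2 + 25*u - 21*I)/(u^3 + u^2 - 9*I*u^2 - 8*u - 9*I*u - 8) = (u^2 + 4*I*u + 21)/(u^2 + u*(1 - 8*I) - 8*I)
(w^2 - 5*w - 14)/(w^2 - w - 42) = (w + 2)/(w + 6)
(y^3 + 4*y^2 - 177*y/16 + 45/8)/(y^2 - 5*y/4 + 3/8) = (4*y^2 + 19*y - 30)/(2*(2*y - 1))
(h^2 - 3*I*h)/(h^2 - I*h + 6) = h/(h + 2*I)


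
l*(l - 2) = l^2 - 2*l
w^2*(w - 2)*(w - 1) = w^4 - 3*w^3 + 2*w^2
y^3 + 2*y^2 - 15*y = y*(y - 3)*(y + 5)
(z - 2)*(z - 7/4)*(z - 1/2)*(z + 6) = z^4 + 7*z^3/4 - 161*z^2/8 + 61*z/2 - 21/2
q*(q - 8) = q^2 - 8*q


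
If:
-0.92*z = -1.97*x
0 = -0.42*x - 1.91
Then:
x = -4.55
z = -9.74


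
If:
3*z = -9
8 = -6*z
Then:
No Solution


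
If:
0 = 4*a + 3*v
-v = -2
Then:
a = -3/2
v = 2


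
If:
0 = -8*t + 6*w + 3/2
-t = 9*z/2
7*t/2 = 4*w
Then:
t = 6/11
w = 21/44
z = -4/33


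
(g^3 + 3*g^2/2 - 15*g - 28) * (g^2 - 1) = g^5 + 3*g^4/2 - 16*g^3 - 59*g^2/2 + 15*g + 28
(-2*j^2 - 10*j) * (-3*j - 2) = 6*j^3 + 34*j^2 + 20*j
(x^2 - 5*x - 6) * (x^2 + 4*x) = x^4 - x^3 - 26*x^2 - 24*x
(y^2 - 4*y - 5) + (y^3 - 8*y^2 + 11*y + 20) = y^3 - 7*y^2 + 7*y + 15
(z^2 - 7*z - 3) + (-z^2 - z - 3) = -8*z - 6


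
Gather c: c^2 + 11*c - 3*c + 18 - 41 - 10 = c^2 + 8*c - 33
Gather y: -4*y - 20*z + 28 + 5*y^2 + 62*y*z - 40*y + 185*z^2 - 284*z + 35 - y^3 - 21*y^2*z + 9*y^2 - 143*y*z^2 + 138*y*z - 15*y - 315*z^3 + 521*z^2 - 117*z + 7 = -y^3 + y^2*(14 - 21*z) + y*(-143*z^2 + 200*z - 59) - 315*z^3 + 706*z^2 - 421*z + 70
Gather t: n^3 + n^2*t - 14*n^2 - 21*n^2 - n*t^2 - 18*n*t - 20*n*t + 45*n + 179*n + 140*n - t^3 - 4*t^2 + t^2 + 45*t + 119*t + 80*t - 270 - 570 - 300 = n^3 - 35*n^2 + 364*n - t^3 + t^2*(-n - 3) + t*(n^2 - 38*n + 244) - 1140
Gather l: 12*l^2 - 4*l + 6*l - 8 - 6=12*l^2 + 2*l - 14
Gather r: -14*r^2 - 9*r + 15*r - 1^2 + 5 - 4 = -14*r^2 + 6*r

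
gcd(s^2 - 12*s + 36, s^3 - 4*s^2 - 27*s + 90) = s - 6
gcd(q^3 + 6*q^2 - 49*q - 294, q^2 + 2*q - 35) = q + 7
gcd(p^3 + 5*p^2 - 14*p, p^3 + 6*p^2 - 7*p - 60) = 1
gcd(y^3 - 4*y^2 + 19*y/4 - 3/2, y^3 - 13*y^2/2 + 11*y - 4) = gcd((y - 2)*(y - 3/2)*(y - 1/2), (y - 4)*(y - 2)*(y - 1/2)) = y^2 - 5*y/2 + 1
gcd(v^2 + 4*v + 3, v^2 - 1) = v + 1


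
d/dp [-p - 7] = -1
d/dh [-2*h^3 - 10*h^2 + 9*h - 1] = -6*h^2 - 20*h + 9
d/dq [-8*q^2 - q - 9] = -16*q - 1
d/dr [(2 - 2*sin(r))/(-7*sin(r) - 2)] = 18*cos(r)/(7*sin(r) + 2)^2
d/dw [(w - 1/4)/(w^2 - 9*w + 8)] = (-w^2 + w/2 + 23/4)/(w^4 - 18*w^3 + 97*w^2 - 144*w + 64)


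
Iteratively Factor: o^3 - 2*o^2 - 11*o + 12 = (o + 3)*(o^2 - 5*o + 4) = (o - 4)*(o + 3)*(o - 1)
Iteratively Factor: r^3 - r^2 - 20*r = (r - 5)*(r^2 + 4*r) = (r - 5)*(r + 4)*(r)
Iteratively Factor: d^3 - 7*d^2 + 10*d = (d)*(d^2 - 7*d + 10) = d*(d - 2)*(d - 5)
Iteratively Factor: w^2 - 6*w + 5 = (w - 1)*(w - 5)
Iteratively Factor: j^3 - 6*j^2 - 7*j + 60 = (j + 3)*(j^2 - 9*j + 20) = (j - 4)*(j + 3)*(j - 5)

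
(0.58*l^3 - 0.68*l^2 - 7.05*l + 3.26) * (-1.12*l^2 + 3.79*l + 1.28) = -0.6496*l^5 + 2.9598*l^4 + 6.0612*l^3 - 31.2411*l^2 + 3.3314*l + 4.1728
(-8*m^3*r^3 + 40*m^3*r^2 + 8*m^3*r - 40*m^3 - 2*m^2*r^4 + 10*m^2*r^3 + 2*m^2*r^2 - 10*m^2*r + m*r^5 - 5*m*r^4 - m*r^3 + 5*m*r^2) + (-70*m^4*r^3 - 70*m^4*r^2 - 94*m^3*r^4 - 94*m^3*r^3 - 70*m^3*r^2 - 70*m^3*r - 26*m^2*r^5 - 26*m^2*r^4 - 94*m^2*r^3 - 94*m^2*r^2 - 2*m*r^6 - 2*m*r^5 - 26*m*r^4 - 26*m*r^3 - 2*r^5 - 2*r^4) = -70*m^4*r^3 - 70*m^4*r^2 - 94*m^3*r^4 - 102*m^3*r^3 - 30*m^3*r^2 - 62*m^3*r - 40*m^3 - 26*m^2*r^5 - 28*m^2*r^4 - 84*m^2*r^3 - 92*m^2*r^2 - 10*m^2*r - 2*m*r^6 - m*r^5 - 31*m*r^4 - 27*m*r^3 + 5*m*r^2 - 2*r^5 - 2*r^4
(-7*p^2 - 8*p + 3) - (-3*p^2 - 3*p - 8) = -4*p^2 - 5*p + 11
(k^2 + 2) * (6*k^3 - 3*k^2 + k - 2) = 6*k^5 - 3*k^4 + 13*k^3 - 8*k^2 + 2*k - 4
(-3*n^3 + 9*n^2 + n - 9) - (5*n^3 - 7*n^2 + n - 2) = -8*n^3 + 16*n^2 - 7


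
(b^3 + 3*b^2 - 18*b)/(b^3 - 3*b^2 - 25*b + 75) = b*(b + 6)/(b^2 - 25)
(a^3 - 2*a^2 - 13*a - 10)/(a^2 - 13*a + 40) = (a^2 + 3*a + 2)/(a - 8)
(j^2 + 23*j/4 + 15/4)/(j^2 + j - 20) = (j + 3/4)/(j - 4)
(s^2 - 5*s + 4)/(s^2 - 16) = (s - 1)/(s + 4)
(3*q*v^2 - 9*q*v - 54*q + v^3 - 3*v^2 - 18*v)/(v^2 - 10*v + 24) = (3*q*v + 9*q + v^2 + 3*v)/(v - 4)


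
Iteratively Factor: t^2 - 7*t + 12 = (t - 3)*(t - 4)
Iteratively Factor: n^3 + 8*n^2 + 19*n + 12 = (n + 4)*(n^2 + 4*n + 3) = (n + 1)*(n + 4)*(n + 3)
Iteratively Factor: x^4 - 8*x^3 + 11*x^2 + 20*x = (x)*(x^3 - 8*x^2 + 11*x + 20) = x*(x + 1)*(x^2 - 9*x + 20) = x*(x - 4)*(x + 1)*(x - 5)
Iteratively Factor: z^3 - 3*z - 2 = (z - 2)*(z^2 + 2*z + 1) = (z - 2)*(z + 1)*(z + 1)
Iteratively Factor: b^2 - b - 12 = (b + 3)*(b - 4)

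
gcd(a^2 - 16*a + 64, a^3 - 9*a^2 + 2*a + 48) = a - 8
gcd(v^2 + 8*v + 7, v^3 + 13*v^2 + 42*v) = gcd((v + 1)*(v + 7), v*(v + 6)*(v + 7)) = v + 7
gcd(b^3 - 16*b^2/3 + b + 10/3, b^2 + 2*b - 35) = b - 5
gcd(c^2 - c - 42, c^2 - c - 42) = c^2 - c - 42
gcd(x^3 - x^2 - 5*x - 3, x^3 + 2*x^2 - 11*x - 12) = x^2 - 2*x - 3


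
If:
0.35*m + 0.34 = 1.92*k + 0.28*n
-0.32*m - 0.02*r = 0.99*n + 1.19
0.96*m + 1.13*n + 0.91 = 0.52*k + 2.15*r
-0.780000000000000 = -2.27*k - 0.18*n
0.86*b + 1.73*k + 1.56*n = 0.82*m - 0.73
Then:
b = 1.08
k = 0.45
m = 0.43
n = -1.34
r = -0.20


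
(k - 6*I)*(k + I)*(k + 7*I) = k^3 + 2*I*k^2 + 41*k + 42*I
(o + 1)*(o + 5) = o^2 + 6*o + 5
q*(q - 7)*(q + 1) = q^3 - 6*q^2 - 7*q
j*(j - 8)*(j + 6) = j^3 - 2*j^2 - 48*j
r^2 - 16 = (r - 4)*(r + 4)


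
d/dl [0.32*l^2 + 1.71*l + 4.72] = 0.64*l + 1.71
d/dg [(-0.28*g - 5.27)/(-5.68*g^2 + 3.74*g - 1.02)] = (-1.5904*g^2 - 59.8672*g + 19.9954)/(32.2624*g^4 - 42.4864*g^3 + 25.5748*g^2 - 7.6296*g + 1.0404)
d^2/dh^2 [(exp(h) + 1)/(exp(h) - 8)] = 9*(exp(h) + 8)*exp(h)/(exp(3*h) - 24*exp(2*h) + 192*exp(h) - 512)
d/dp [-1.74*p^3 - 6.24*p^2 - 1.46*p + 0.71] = -5.22*p^2 - 12.48*p - 1.46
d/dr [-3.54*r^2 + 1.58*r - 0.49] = 1.58 - 7.08*r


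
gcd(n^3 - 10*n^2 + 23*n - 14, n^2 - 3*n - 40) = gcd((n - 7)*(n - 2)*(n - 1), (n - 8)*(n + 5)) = 1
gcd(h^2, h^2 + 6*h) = h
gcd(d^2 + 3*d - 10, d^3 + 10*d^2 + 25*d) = d + 5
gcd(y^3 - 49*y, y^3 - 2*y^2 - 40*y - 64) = 1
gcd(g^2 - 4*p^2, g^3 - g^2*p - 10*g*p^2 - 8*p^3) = g + 2*p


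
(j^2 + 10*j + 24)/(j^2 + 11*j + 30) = (j + 4)/(j + 5)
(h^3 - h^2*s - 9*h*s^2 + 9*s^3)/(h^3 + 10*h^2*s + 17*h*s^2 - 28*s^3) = (h^2 - 9*s^2)/(h^2 + 11*h*s + 28*s^2)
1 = 1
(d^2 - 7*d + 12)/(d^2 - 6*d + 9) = (d - 4)/(d - 3)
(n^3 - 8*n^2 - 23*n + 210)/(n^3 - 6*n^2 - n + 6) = (n^2 - 2*n - 35)/(n^2 - 1)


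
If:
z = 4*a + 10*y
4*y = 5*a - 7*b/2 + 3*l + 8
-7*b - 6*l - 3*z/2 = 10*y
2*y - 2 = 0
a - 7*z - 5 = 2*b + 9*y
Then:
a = -571/193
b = -795/386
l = 2767/2316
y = 1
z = -354/193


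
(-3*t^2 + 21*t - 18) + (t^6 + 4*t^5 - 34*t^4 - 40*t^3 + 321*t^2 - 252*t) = t^6 + 4*t^5 - 34*t^4 - 40*t^3 + 318*t^2 - 231*t - 18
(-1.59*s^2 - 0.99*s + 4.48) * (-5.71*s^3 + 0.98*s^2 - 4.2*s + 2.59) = 9.0789*s^5 + 4.0947*s^4 - 19.873*s^3 + 4.4303*s^2 - 21.3801*s + 11.6032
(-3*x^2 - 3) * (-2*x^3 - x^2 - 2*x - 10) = 6*x^5 + 3*x^4 + 12*x^3 + 33*x^2 + 6*x + 30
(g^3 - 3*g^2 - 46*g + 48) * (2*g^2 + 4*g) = 2*g^5 - 2*g^4 - 104*g^3 - 88*g^2 + 192*g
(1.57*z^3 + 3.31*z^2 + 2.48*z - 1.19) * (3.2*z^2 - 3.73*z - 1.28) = 5.024*z^5 + 4.7359*z^4 - 6.4199*z^3 - 17.2952*z^2 + 1.2643*z + 1.5232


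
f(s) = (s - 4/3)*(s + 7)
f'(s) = 2*s + 17/3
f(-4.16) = -15.60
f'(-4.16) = -2.65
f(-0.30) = -10.94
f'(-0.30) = 5.07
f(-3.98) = -16.05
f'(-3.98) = -2.29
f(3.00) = 16.67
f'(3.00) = 11.67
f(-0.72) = -12.89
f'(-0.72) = 4.23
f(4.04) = 29.88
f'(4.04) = 13.75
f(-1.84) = -16.37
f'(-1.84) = 1.99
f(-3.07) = -17.31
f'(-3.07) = -0.47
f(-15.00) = 130.67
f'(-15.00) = -24.33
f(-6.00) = -7.33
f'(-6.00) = -6.33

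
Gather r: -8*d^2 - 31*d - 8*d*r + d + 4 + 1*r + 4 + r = -8*d^2 - 30*d + r*(2 - 8*d) + 8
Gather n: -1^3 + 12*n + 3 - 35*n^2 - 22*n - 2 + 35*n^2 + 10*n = 0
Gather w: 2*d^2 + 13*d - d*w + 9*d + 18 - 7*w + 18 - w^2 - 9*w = 2*d^2 + 22*d - w^2 + w*(-d - 16) + 36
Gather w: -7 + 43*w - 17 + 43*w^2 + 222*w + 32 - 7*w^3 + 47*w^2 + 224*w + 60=-7*w^3 + 90*w^2 + 489*w + 68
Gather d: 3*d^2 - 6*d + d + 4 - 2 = 3*d^2 - 5*d + 2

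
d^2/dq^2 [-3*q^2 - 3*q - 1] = -6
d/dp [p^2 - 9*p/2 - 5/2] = 2*p - 9/2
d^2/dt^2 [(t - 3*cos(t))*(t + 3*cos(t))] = 20 - 36*sin(t)^2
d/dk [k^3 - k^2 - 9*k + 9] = 3*k^2 - 2*k - 9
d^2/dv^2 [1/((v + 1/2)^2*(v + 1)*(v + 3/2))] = 16*(160*v^4 + 680*v^3 + 1068*v^2 + 734*v + 187)/(128*v^10 + 1216*v^9 + 5088*v^8 + 12336*v^7 + 19176*v^6 + 19956*v^5 + 14074*v^4 + 6641*v^3 + 2007*v^2 + 351*v + 27)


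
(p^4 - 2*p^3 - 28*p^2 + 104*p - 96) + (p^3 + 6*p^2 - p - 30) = p^4 - p^3 - 22*p^2 + 103*p - 126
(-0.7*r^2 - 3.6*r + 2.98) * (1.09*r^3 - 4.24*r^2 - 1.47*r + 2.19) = -0.763*r^5 - 0.956*r^4 + 19.5412*r^3 - 8.8762*r^2 - 12.2646*r + 6.5262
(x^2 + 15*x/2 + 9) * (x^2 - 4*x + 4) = x^4 + 7*x^3/2 - 17*x^2 - 6*x + 36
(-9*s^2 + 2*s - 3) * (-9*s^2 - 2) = 81*s^4 - 18*s^3 + 45*s^2 - 4*s + 6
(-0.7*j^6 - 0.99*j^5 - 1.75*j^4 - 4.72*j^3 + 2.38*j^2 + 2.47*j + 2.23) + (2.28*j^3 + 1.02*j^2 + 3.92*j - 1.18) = -0.7*j^6 - 0.99*j^5 - 1.75*j^4 - 2.44*j^3 + 3.4*j^2 + 6.39*j + 1.05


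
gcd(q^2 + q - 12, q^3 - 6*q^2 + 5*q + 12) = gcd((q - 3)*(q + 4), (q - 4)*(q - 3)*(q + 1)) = q - 3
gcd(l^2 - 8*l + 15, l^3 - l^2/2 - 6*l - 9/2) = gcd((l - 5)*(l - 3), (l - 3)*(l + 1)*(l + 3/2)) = l - 3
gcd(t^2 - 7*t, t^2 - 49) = t - 7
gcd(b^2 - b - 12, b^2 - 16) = b - 4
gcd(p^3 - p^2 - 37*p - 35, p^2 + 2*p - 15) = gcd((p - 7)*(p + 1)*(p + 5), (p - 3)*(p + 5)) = p + 5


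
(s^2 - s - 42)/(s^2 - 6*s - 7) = (s + 6)/(s + 1)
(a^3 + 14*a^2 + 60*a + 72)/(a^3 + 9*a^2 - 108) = (a + 2)/(a - 3)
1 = 1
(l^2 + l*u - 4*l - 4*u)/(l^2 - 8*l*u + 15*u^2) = (l^2 + l*u - 4*l - 4*u)/(l^2 - 8*l*u + 15*u^2)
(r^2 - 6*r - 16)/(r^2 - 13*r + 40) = (r + 2)/(r - 5)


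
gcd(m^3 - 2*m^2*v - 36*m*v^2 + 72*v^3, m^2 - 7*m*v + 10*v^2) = -m + 2*v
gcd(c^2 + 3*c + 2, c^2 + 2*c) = c + 2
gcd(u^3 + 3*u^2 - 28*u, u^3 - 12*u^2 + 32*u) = u^2 - 4*u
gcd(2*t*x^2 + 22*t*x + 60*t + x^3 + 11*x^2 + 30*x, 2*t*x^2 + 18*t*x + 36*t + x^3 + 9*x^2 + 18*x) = 2*t*x + 12*t + x^2 + 6*x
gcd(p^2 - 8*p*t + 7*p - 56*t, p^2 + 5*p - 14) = p + 7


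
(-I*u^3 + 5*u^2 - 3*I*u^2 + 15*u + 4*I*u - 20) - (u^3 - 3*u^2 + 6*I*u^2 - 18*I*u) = -u^3 - I*u^3 + 8*u^2 - 9*I*u^2 + 15*u + 22*I*u - 20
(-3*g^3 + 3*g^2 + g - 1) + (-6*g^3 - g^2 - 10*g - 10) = -9*g^3 + 2*g^2 - 9*g - 11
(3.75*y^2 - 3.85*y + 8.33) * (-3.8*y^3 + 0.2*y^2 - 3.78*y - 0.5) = -14.25*y^5 + 15.38*y^4 - 46.599*y^3 + 14.344*y^2 - 29.5624*y - 4.165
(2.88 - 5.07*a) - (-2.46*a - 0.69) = 3.57 - 2.61*a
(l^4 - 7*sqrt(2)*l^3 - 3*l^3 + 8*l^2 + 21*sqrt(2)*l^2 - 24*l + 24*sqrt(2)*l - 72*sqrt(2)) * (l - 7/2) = l^5 - 7*sqrt(2)*l^4 - 13*l^4/2 + 37*l^3/2 + 91*sqrt(2)*l^3/2 - 99*sqrt(2)*l^2/2 - 52*l^2 - 156*sqrt(2)*l + 84*l + 252*sqrt(2)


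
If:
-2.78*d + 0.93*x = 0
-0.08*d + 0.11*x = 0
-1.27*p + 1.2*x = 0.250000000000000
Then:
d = 0.00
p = -0.20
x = 0.00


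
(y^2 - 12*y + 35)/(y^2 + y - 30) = (y - 7)/(y + 6)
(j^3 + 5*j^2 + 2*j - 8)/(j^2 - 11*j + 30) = (j^3 + 5*j^2 + 2*j - 8)/(j^2 - 11*j + 30)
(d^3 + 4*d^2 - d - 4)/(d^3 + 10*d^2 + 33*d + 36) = (d^2 - 1)/(d^2 + 6*d + 9)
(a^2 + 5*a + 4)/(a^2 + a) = (a + 4)/a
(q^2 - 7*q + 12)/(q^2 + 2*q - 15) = (q - 4)/(q + 5)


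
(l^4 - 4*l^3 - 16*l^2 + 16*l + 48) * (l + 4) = l^5 - 32*l^3 - 48*l^2 + 112*l + 192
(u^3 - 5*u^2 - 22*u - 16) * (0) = 0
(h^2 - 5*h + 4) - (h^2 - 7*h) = 2*h + 4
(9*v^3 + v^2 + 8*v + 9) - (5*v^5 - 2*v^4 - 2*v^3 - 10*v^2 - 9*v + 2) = -5*v^5 + 2*v^4 + 11*v^3 + 11*v^2 + 17*v + 7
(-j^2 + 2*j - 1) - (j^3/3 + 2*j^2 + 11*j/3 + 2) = -j^3/3 - 3*j^2 - 5*j/3 - 3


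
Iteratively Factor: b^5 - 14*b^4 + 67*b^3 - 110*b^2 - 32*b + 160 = (b - 5)*(b^4 - 9*b^3 + 22*b^2 - 32) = (b - 5)*(b - 4)*(b^3 - 5*b^2 + 2*b + 8) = (b - 5)*(b - 4)*(b - 2)*(b^2 - 3*b - 4) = (b - 5)*(b - 4)*(b - 2)*(b + 1)*(b - 4)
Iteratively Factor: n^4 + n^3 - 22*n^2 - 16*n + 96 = (n + 4)*(n^3 - 3*n^2 - 10*n + 24) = (n + 3)*(n + 4)*(n^2 - 6*n + 8) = (n - 4)*(n + 3)*(n + 4)*(n - 2)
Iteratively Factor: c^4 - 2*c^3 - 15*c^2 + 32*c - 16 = (c - 1)*(c^3 - c^2 - 16*c + 16) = (c - 4)*(c - 1)*(c^2 + 3*c - 4) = (c - 4)*(c - 1)^2*(c + 4)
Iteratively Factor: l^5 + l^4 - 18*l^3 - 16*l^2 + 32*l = (l - 1)*(l^4 + 2*l^3 - 16*l^2 - 32*l) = (l - 1)*(l + 4)*(l^3 - 2*l^2 - 8*l) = (l - 4)*(l - 1)*(l + 4)*(l^2 + 2*l) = l*(l - 4)*(l - 1)*(l + 4)*(l + 2)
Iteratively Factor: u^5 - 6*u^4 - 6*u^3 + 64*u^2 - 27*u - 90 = (u - 3)*(u^4 - 3*u^3 - 15*u^2 + 19*u + 30) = (u - 3)*(u - 2)*(u^3 - u^2 - 17*u - 15) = (u - 5)*(u - 3)*(u - 2)*(u^2 + 4*u + 3) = (u - 5)*(u - 3)*(u - 2)*(u + 1)*(u + 3)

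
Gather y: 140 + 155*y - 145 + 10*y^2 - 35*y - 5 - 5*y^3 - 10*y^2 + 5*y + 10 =-5*y^3 + 125*y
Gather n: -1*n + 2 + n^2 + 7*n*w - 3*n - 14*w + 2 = n^2 + n*(7*w - 4) - 14*w + 4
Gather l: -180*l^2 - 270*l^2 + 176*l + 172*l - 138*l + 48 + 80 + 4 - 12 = -450*l^2 + 210*l + 120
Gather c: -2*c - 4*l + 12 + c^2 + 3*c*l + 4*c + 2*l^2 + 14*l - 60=c^2 + c*(3*l + 2) + 2*l^2 + 10*l - 48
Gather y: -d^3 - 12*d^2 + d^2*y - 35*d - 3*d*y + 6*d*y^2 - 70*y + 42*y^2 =-d^3 - 12*d^2 - 35*d + y^2*(6*d + 42) + y*(d^2 - 3*d - 70)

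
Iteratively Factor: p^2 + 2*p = (p + 2)*(p)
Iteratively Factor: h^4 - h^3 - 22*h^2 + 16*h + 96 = (h - 3)*(h^3 + 2*h^2 - 16*h - 32) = (h - 3)*(h + 2)*(h^2 - 16) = (h - 3)*(h + 2)*(h + 4)*(h - 4)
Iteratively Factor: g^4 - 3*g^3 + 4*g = (g)*(g^3 - 3*g^2 + 4) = g*(g + 1)*(g^2 - 4*g + 4) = g*(g - 2)*(g + 1)*(g - 2)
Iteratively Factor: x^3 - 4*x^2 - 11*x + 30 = (x - 5)*(x^2 + x - 6) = (x - 5)*(x - 2)*(x + 3)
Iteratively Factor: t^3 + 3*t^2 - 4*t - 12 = (t - 2)*(t^2 + 5*t + 6) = (t - 2)*(t + 2)*(t + 3)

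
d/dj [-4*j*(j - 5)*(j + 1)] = -12*j^2 + 32*j + 20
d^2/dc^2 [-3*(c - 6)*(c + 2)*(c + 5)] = -18*c - 6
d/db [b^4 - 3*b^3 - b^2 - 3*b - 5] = 4*b^3 - 9*b^2 - 2*b - 3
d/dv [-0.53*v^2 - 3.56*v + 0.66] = -1.06*v - 3.56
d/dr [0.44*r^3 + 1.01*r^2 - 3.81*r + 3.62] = 1.32*r^2 + 2.02*r - 3.81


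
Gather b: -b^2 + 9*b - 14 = -b^2 + 9*b - 14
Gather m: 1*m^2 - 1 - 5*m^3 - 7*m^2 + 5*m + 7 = -5*m^3 - 6*m^2 + 5*m + 6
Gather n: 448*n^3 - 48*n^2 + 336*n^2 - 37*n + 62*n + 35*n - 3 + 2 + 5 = 448*n^3 + 288*n^2 + 60*n + 4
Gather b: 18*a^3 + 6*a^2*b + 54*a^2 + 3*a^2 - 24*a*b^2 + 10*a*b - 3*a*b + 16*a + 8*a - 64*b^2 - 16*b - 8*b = 18*a^3 + 57*a^2 + 24*a + b^2*(-24*a - 64) + b*(6*a^2 + 7*a - 24)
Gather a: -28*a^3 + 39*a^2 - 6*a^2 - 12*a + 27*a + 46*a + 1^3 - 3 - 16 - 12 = -28*a^3 + 33*a^2 + 61*a - 30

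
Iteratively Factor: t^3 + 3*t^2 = (t)*(t^2 + 3*t) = t^2*(t + 3)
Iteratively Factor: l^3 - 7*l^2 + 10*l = (l)*(l^2 - 7*l + 10) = l*(l - 5)*(l - 2)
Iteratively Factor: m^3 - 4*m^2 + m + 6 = (m - 2)*(m^2 - 2*m - 3) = (m - 3)*(m - 2)*(m + 1)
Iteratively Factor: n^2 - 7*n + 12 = (n - 4)*(n - 3)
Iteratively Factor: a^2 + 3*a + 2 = (a + 1)*(a + 2)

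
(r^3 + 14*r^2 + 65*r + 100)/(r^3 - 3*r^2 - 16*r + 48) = (r^2 + 10*r + 25)/(r^2 - 7*r + 12)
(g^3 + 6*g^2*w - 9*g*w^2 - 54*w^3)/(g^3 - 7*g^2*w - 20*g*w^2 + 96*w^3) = (-g^2 - 9*g*w - 18*w^2)/(-g^2 + 4*g*w + 32*w^2)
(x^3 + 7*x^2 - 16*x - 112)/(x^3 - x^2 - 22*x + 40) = (x^2 + 11*x + 28)/(x^2 + 3*x - 10)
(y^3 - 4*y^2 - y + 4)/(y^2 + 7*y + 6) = (y^2 - 5*y + 4)/(y + 6)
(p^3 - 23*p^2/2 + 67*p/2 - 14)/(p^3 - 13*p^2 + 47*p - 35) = (p^2 - 9*p/2 + 2)/(p^2 - 6*p + 5)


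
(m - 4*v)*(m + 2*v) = m^2 - 2*m*v - 8*v^2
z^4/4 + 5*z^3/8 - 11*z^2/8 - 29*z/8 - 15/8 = (z/4 + 1/4)*(z - 5/2)*(z + 1)*(z + 3)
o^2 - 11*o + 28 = (o - 7)*(o - 4)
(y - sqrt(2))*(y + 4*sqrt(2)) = y^2 + 3*sqrt(2)*y - 8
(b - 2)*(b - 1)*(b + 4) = b^3 + b^2 - 10*b + 8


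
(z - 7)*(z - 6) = z^2 - 13*z + 42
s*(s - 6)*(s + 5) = s^3 - s^2 - 30*s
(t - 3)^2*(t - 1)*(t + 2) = t^4 - 5*t^3 + t^2 + 21*t - 18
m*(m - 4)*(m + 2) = m^3 - 2*m^2 - 8*m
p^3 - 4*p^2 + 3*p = p*(p - 3)*(p - 1)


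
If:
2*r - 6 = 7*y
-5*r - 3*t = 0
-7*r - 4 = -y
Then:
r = -34/47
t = 170/141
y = -50/47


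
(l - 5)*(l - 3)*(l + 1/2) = l^3 - 15*l^2/2 + 11*l + 15/2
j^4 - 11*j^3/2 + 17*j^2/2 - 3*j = j*(j - 3)*(j - 2)*(j - 1/2)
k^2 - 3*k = k*(k - 3)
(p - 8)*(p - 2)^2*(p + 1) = p^4 - 11*p^3 + 24*p^2 + 4*p - 32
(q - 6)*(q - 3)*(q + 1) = q^3 - 8*q^2 + 9*q + 18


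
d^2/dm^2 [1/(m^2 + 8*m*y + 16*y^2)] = 6/(m^4 + 16*m^3*y + 96*m^2*y^2 + 256*m*y^3 + 256*y^4)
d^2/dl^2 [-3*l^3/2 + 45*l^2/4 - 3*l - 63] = 45/2 - 9*l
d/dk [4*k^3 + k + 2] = 12*k^2 + 1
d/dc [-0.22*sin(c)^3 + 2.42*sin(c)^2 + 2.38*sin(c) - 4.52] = (-0.66*sin(c)^2 + 4.84*sin(c) + 2.38)*cos(c)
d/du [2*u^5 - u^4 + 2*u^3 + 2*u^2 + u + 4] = 10*u^4 - 4*u^3 + 6*u^2 + 4*u + 1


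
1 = 1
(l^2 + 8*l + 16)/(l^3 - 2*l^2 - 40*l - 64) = (l + 4)/(l^2 - 6*l - 16)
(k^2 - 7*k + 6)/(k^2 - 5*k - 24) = (-k^2 + 7*k - 6)/(-k^2 + 5*k + 24)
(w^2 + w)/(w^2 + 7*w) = (w + 1)/(w + 7)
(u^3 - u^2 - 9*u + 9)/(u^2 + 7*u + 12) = (u^2 - 4*u + 3)/(u + 4)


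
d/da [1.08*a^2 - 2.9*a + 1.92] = 2.16*a - 2.9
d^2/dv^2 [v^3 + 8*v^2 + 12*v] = 6*v + 16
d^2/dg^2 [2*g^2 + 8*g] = 4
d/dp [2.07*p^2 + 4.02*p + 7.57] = 4.14*p + 4.02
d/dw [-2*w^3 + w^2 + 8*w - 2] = -6*w^2 + 2*w + 8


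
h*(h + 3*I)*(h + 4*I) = h^3 + 7*I*h^2 - 12*h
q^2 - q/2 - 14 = (q - 4)*(q + 7/2)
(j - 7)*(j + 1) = j^2 - 6*j - 7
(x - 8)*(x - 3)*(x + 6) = x^3 - 5*x^2 - 42*x + 144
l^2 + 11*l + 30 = (l + 5)*(l + 6)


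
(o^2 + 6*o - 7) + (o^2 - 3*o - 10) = 2*o^2 + 3*o - 17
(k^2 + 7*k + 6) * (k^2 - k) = k^4 + 6*k^3 - k^2 - 6*k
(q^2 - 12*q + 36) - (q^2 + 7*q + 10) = 26 - 19*q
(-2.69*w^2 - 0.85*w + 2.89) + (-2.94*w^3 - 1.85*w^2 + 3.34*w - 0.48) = -2.94*w^3 - 4.54*w^2 + 2.49*w + 2.41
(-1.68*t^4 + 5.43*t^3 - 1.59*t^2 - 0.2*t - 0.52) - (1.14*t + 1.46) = -1.68*t^4 + 5.43*t^3 - 1.59*t^2 - 1.34*t - 1.98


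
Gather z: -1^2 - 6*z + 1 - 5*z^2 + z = -5*z^2 - 5*z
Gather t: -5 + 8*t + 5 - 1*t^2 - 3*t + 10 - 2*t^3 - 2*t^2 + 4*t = -2*t^3 - 3*t^2 + 9*t + 10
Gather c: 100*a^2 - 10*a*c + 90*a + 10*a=100*a^2 - 10*a*c + 100*a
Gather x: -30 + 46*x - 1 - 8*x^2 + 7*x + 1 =-8*x^2 + 53*x - 30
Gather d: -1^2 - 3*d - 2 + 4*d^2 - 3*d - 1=4*d^2 - 6*d - 4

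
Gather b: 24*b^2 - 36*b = 24*b^2 - 36*b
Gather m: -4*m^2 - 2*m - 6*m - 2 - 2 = -4*m^2 - 8*m - 4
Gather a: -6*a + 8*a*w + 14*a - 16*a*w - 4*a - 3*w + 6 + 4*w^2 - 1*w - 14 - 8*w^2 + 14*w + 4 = a*(4 - 8*w) - 4*w^2 + 10*w - 4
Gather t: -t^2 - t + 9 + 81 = -t^2 - t + 90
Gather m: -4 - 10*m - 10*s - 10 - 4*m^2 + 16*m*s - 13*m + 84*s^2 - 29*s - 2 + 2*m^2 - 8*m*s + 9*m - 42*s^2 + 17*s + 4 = -2*m^2 + m*(8*s - 14) + 42*s^2 - 22*s - 12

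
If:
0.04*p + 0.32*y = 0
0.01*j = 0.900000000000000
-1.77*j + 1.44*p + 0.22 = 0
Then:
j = 90.00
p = 110.47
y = -13.81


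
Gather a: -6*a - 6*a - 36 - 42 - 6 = -12*a - 84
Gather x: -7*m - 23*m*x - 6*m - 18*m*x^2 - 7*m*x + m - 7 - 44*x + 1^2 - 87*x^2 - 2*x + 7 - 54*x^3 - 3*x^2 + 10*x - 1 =-12*m - 54*x^3 + x^2*(-18*m - 90) + x*(-30*m - 36)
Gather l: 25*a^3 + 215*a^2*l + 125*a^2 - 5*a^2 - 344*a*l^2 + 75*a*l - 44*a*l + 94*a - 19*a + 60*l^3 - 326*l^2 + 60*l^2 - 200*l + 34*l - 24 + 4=25*a^3 + 120*a^2 + 75*a + 60*l^3 + l^2*(-344*a - 266) + l*(215*a^2 + 31*a - 166) - 20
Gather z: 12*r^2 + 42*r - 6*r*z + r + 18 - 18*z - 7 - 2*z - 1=12*r^2 + 43*r + z*(-6*r - 20) + 10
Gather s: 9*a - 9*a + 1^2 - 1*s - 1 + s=0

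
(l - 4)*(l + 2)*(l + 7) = l^3 + 5*l^2 - 22*l - 56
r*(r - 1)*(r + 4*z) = r^3 + 4*r^2*z - r^2 - 4*r*z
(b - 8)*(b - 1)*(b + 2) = b^3 - 7*b^2 - 10*b + 16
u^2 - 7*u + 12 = (u - 4)*(u - 3)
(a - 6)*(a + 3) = a^2 - 3*a - 18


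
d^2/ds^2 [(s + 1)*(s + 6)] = 2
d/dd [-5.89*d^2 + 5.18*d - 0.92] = 5.18 - 11.78*d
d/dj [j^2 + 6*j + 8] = 2*j + 6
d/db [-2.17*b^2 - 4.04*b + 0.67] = -4.34*b - 4.04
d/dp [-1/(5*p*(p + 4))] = 2*(p + 2)/(5*p^2*(p + 4)^2)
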